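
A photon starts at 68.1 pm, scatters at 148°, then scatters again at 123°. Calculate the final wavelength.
76.3317 pm

Apply Compton shift twice:

First scattering at θ₁ = 148°:
Δλ₁ = λ_C(1 - cos(148°))
Δλ₁ = 2.4263 × 1.8480
Δλ₁ = 4.4839 pm

After first scattering:
λ₁ = 68.1 + 4.4839 = 72.5839 pm

Second scattering at θ₂ = 123°:
Δλ₂ = λ_C(1 - cos(123°))
Δλ₂ = 2.4263 × 1.5446
Δλ₂ = 3.7478 pm

Final wavelength:
λ₂ = 72.5839 + 3.7478 = 76.3317 pm

Total shift: Δλ_total = 4.4839 + 3.7478 = 8.2317 pm

(Intermediate values are shown rounded; full precision is carried through to the final answer.)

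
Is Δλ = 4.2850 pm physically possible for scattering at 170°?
No, inconsistent

Calculate the expected shift for θ = 170°:

Δλ_expected = λ_C(1 - cos(170°))
Δλ_expected = 2.4263 × (1 - cos(170°))
Δλ_expected = 2.4263 × 1.9848
Δλ_expected = 4.8158 pm

Given shift: 4.2850 pm
Expected shift: 4.8158 pm
Difference: 0.5308 pm

The values do not match. The given shift corresponds to θ ≈ 140.0°, not 170°.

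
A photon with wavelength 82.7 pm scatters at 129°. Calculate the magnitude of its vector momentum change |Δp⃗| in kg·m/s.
1.4134e-23 kg·m/s

Photon momentum magnitude is p = h/λ.

Initial momentum:
p₀ = h/λ = 6.6261e-34/8.2700e-11 = 8.0122e-24 kg·m/s

After scattering:
λ' = λ + Δλ = 82.7 + 3.9532 = 86.6532 pm
p' = h/λ' = 6.6261e-34/8.6653e-11 = 7.6467e-24 kg·m/s

Momentum is a vector; the scattered photon's direction makes angle θ = 129° with the incident direction. The magnitude of the vector change Δp⃗ = p⃗₀ − p⃗' is found from the law of cosines:
|Δp⃗|² = p₀² + p'² − 2p₀p'cos θ
|Δp⃗|² = (8.0122e-24)² + (7.6467e-24)² − 2·8.0122e-24·7.6467e-24·cos(129°)
|Δp⃗| = 1.4134e-23 kg·m/s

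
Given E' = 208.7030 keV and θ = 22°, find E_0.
215.1000 keV

Convert final energy to wavelength (hc ≈ 1239.842 keV·pm):
λ' = hc/E' = 1239.842 / 208.7030 = 5.9407 pm

Calculate the Compton shift:
Δλ = λ_C(1 - cos(22°))
Δλ = 2.4263 × (1 - cos(22°))
Δλ = 0.1767 pm

Initial wavelength:
λ = λ' - Δλ = 5.9407 - 0.1767 = 5.7640 pm

Initial energy:
E = hc/λ = 1239.842 / 5.7640 = 215.1000 keV

(Intermediate values are shown rounded; full precision is carried through to the final answer.)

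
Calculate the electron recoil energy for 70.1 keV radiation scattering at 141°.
13.7401 keV

By energy conservation: K_e = E_initial - E_final

First find the scattered photon energy:
Initial wavelength: λ = hc/E = 17.6868 pm
Compton shift: Δλ = λ_C(1 - cos(141°)) = 4.3119 pm
Final wavelength: λ' = 17.6868 + 4.3119 = 21.9987 pm
Final photon energy: E' = hc/λ' = 56.3599 keV

Electron kinetic energy:
K_e = E - E' = 70.1000 - 56.3599 = 13.7401 keV

(Intermediate values are shown rounded; full precision is carried through to the final answer.)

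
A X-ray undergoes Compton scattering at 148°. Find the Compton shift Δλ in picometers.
4.4839 pm

Using the Compton scattering formula:
Δλ = λ_C(1 - cos θ)

where λ_C = h/(m_e·c) ≈ 2.4263 pm is the Compton wavelength of an electron.

For θ = 148°:
cos(148°) = -0.8480
1 - cos(148°) = 1.8480

Δλ = 2.4263 × 1.8480
Δλ = 4.4839 pm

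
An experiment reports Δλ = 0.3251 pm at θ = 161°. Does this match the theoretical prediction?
No, inconsistent

Calculate the expected shift for θ = 161°:

Δλ_expected = λ_C(1 - cos(161°))
Δλ_expected = 2.4263 × (1 - cos(161°))
Δλ_expected = 2.4263 × 1.9455
Δλ_expected = 4.7204 pm

Given shift: 0.3251 pm
Expected shift: 4.7204 pm
Difference: 4.3954 pm

The values do not match. The given shift corresponds to θ ≈ 30.0°, not 161°.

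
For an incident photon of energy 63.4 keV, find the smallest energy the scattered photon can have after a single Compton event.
50.7955 keV (at θ = 180°)

The scattered photon has minimum energy when its wavelength is maximum, i.e., when the Compton shift Δλ = λ_C(1 − cos θ) is maximum. This occurs at θ = 180° (backscattering), giving Δλ_max = 2λ_C = 4.8526 pm.

Initial wavelength: λ₀ = hc/E₀ = 19.5559 pm
Maximum final wavelength: λ'_max = λ₀ + 2λ_C = 19.5559 + 4.8526 = 24.4085 pm
Minimum final energy: E'_min = hc/λ'_max = 50.7955 keV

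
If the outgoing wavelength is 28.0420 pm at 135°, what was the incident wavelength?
23.9000 pm

From λ' = λ + Δλ, we have λ = λ' - Δλ

First calculate the Compton shift:
Δλ = λ_C(1 - cos θ)
Δλ = 2.4263 × (1 - cos(135°))
Δλ = 2.4263 × 1.7071
Δλ = 4.1420 pm

Initial wavelength:
λ = λ' - Δλ
λ = 28.0420 - 4.1420
λ = 23.9000 pm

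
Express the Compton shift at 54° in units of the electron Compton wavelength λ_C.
0.4122 λ_C

The Compton shift formula is:
Δλ = λ_C(1 - cos θ)

Dividing both sides by λ_C:
Δλ/λ_C = 1 - cos θ

For θ = 54°:
Δλ/λ_C = 1 - cos(54°)
Δλ/λ_C = 1 - 0.5878
Δλ/λ_C = 0.4122

This means the shift is 0.4122 × λ_C = 1.0002 pm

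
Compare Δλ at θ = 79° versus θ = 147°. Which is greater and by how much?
147° produces the larger shift by a factor of 2.272

Calculate both shifts using Δλ = λ_C(1 - cos θ):

For θ₁ = 79°:
Δλ₁ = 2.4263 × (1 - cos(79°))
Δλ₁ = 2.4263 × 0.8092
Δλ₁ = 1.9633 pm

For θ₂ = 147°:
Δλ₂ = 2.4263 × (1 - cos(147°))
Δλ₂ = 2.4263 × 1.8387
Δλ₂ = 4.4612 pm

The 147° angle produces the larger shift.
Ratio: 4.4612/1.9633 = 2.272

(Intermediate values are shown rounded; full precision is carried through to the final answer.)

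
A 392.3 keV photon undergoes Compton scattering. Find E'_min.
154.7276 keV (at θ = 180°)

The scattered photon has minimum energy when its wavelength is maximum, i.e., when the Compton shift Δλ = λ_C(1 − cos θ) is maximum. This occurs at θ = 180° (backscattering), giving Δλ_max = 2λ_C = 4.8526 pm.

Initial wavelength: λ₀ = hc/E₀ = 3.1604 pm
Maximum final wavelength: λ'_max = λ₀ + 2λ_C = 3.1604 + 4.8526 = 8.0131 pm
Minimum final energy: E'_min = hc/λ'_max = 154.7276 keV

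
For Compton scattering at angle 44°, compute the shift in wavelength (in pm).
0.6810 pm

Using the Compton scattering formula:
Δλ = λ_C(1 - cos θ)

where λ_C = h/(m_e·c) ≈ 2.4263 pm is the Compton wavelength of an electron.

For θ = 44°:
cos(44°) = 0.7193
1 - cos(44°) = 0.2807

Δλ = 2.4263 × 0.2807
Δλ = 0.6810 pm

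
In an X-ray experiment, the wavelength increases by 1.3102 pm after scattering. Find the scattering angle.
62.61°

From the Compton formula Δλ = λ_C(1 - cos θ), we can solve for θ:

cos θ = 1 - Δλ/λ_C

Given:
- Δλ = 1.3102 pm
- λ_C = h/(m_e·c) ≈ 2.42631024 pm

cos θ = 1 - 1.3102/2.42631024
cos θ = 1 - 0.539997
cos θ = 0.460003

θ = arccos(0.460003)
θ = 62.61°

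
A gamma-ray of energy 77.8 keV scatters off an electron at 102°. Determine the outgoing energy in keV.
65.7147 keV

First convert energy to wavelength:
λ = hc/E, with hc ≈ 1239.842 keV·pm (i.e. 1239.842 eV·nm)

For E = 77.8 keV = 77800 eV:
λ = 1239.842 keV·pm / 77.8 keV
λ = 15.9363 pm

Calculate the Compton shift:
Δλ = λ_C(1 - cos(102°)) = 2.4263 × 1.2079
Δλ = 2.9308 pm

Final wavelength:
λ' = 15.9363 + 2.9308 = 18.8670 pm

Final energy:
E' = hc/λ' = 1239.842 / 18.8670 = 65.7147 keV

(Intermediate values are shown rounded; full precision is carried through to the final answer.)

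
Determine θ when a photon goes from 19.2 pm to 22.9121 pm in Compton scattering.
122.00°

First find the wavelength shift:
Δλ = λ' - λ = 22.9121 - 19.2 = 3.7121 pm

Using Δλ = λ_C(1 - cos θ), with λ_C = h/(m_e·c) ≈ 2.42631024 pm:
cos θ = 1 - Δλ/λ_C
cos θ = 1 - 3.7121/2.42631024
cos θ = -0.529936

θ = arccos(-0.529936)
θ = 122.00°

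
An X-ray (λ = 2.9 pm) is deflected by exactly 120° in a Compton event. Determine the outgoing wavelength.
6.5395 pm

Using the Compton formula: λ' = λ + λ_C(1 − cos θ)

For θ = 120°, cos θ = -1/2 (exact) = -0.5000, so:
1 − cos 120° = 1 − (-1/2) = 1.5000

Δλ = λ_C × 1.5000 = 2.4263 × 1.5000 = 3.6395 pm

λ' = 2.9 + 3.6395 = 6.5395 pm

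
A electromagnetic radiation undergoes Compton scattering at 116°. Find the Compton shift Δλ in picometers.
3.4899 pm

Using the Compton scattering formula:
Δλ = λ_C(1 - cos θ)

where λ_C = h/(m_e·c) ≈ 2.4263 pm is the Compton wavelength of an electron.

For θ = 116°:
cos(116°) = -0.4384
1 - cos(116°) = 1.4384

Δλ = 2.4263 × 1.4384
Δλ = 3.4899 pm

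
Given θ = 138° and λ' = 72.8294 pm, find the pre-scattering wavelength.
68.6000 pm

From λ' = λ + Δλ, we have λ = λ' - Δλ

First calculate the Compton shift:
Δλ = λ_C(1 - cos θ)
Δλ = 2.4263 × (1 - cos(138°))
Δλ = 2.4263 × 1.7431
Δλ = 4.2294 pm

Initial wavelength:
λ = λ' - Δλ
λ = 72.8294 - 4.2294
λ = 68.6000 pm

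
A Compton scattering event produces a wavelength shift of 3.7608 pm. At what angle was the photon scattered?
123.37°

From the Compton formula Δλ = λ_C(1 - cos θ), we can solve for θ:

cos θ = 1 - Δλ/λ_C

Given:
- Δλ = 3.7608 pm
- λ_C = h/(m_e·c) ≈ 2.42631024 pm

cos θ = 1 - 3.7608/2.42631024
cos θ = 1 - 1.550008
cos θ = -0.550008

θ = arccos(-0.550008)
θ = 123.37°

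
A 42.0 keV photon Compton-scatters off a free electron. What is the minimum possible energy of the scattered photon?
36.0706 keV (at θ = 180°)

The scattered photon has minimum energy when its wavelength is maximum, i.e., when the Compton shift Δλ = λ_C(1 − cos θ) is maximum. This occurs at θ = 180° (backscattering), giving Δλ_max = 2λ_C = 4.8526 pm.

Initial wavelength: λ₀ = hc/E₀ = 29.5200 pm
Maximum final wavelength: λ'_max = λ₀ + 2λ_C = 29.5200 + 4.8526 = 34.3727 pm
Minimum final energy: E'_min = hc/λ'_max = 36.0706 keV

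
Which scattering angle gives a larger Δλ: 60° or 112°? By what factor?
112° produces the larger shift by a factor of 2.749

Calculate both shifts using Δλ = λ_C(1 - cos θ):

For θ₁ = 60°:
Δλ₁ = 2.4263 × (1 - cos(60°))
Δλ₁ = 2.4263 × 0.5000
Δλ₁ = 1.2132 pm

For θ₂ = 112°:
Δλ₂ = 2.4263 × (1 - cos(112°))
Δλ₂ = 2.4263 × 1.3746
Δλ₂ = 3.3352 pm

The 112° angle produces the larger shift.
Ratio: 3.3352/1.2132 = 2.749

(Intermediate values are shown rounded; full precision is carried through to the final answer.)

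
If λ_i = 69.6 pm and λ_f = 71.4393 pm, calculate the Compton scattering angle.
76.00°

First find the wavelength shift:
Δλ = λ' - λ = 71.4393 - 69.6 = 1.8393 pm

Using Δλ = λ_C(1 - cos θ), with λ_C = h/(m_e·c) ≈ 2.42631024 pm:
cos θ = 1 - Δλ/λ_C
cos θ = 1 - 1.8393/2.42631024
cos θ = 0.241935

θ = arccos(0.241935)
θ = 76.00°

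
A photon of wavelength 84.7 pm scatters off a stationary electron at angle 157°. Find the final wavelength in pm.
89.3597 pm

Using the Compton scattering formula:
λ' = λ + Δλ = λ + λ_C(1 - cos θ)

Given:
- Initial wavelength λ = 84.7 pm
- Scattering angle θ = 157°
- Compton wavelength λ_C ≈ 2.4263 pm

Calculate the shift:
Δλ = 2.4263 × (1 - cos(157°))
Δλ = 2.4263 × 1.9205
Δλ = 4.6597 pm

Final wavelength:
λ' = 84.7 + 4.6597 = 89.3597 pm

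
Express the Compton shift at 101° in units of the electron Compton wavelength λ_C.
1.1908 λ_C

The Compton shift formula is:
Δλ = λ_C(1 - cos θ)

Dividing both sides by λ_C:
Δλ/λ_C = 1 - cos θ

For θ = 101°:
Δλ/λ_C = 1 - cos(101°)
Δλ/λ_C = 1 - -0.1908
Δλ/λ_C = 1.1908

This means the shift is 1.1908 × λ_C = 2.8893 pm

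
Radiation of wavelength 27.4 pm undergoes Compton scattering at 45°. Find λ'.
28.1106 pm

Using the Compton formula: λ' = λ + λ_C(1 − cos θ)

For θ = 45°, cos θ = √2/2 (exact) ≈ 0.7071, so:
1 − cos 45° = 1 − (√2/2) ≈ 0.2929

Δλ = λ_C × 0.2929 = 2.4263 × 0.2929 = 0.7106 pm

λ' = 27.4 + 0.7106 = 28.1106 pm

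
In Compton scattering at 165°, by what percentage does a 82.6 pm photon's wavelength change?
5.7748%

Calculate the Compton shift:
Δλ = λ_C(1 - cos(165°))
Δλ = 2.4263 × (1 - cos(165°))
Δλ = 2.4263 × 1.9659
Δλ = 4.7699 pm

Percentage change:
(Δλ/λ₀) × 100 = (4.7699/82.6) × 100
= 5.7748%

(Intermediate values are shown rounded; full precision is carried through to the final answer.)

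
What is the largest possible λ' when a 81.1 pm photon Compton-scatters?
85.9526 pm (at θ = 180°)

The Compton shift is Δλ = λ_C(1 − cos θ).

Since cos θ ranges from −1 to 1, the factor (1 − cos θ) ranges from 0 to 2; the maximum shift occurs at θ = 180° (backscattering):
Δλ_max = 2λ_C = 2 × 2.4263 pm = 4.8526 pm

Maximum scattered wavelength:
λ'_max = λ₀ + Δλ_max = 81.1 + 4.8526 = 85.9526 pm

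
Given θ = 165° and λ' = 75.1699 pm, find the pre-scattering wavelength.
70.4000 pm

From λ' = λ + Δλ, we have λ = λ' - Δλ

First calculate the Compton shift:
Δλ = λ_C(1 - cos θ)
Δλ = 2.4263 × (1 - cos(165°))
Δλ = 2.4263 × 1.9659
Δλ = 4.7699 pm

Initial wavelength:
λ = λ' - Δλ
λ = 75.1699 - 4.7699
λ = 70.4000 pm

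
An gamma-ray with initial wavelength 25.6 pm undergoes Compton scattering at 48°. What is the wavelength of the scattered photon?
26.4028 pm

Using the Compton scattering formula:
λ' = λ + Δλ = λ + λ_C(1 - cos θ)

Given:
- Initial wavelength λ = 25.6 pm
- Scattering angle θ = 48°
- Compton wavelength λ_C ≈ 2.4263 pm

Calculate the shift:
Δλ = 2.4263 × (1 - cos(48°))
Δλ = 2.4263 × 0.3309
Δλ = 0.8028 pm

Final wavelength:
λ' = 25.6 + 0.8028 = 26.4028 pm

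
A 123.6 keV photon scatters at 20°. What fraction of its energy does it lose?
0.0144 (or 1.44%)

Calculate initial and final photon energies:

Initial: E₀ = 123.6 keV → λ₀ = 10.0311 pm
Compton shift: Δλ = 0.1463 pm
Final wavelength: λ' = 10.1774 pm
Final energy: E' = 121.8230 keV

Fractional energy loss:
(E₀ - E')/E₀ = (123.6000 - 121.8230)/123.6000
= 1.7770/123.6000
= 0.0144
= 1.44%

(Intermediate values are shown rounded; full precision is carried through to the final answer.)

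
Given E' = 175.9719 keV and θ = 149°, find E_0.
488.2003 keV

Convert final energy to wavelength (hc ≈ 1239.842 keV·pm):
λ' = hc/E' = 1239.842 / 175.9719 = 7.0457 pm

Calculate the Compton shift:
Δλ = λ_C(1 - cos(149°))
Δλ = 2.4263 × (1 - cos(149°))
Δλ = 4.5061 pm

Initial wavelength:
λ = λ' - Δλ = 7.0457 - 4.5061 = 2.5396 pm

Initial energy:
E = hc/λ = 1239.842 / 2.5396 = 488.2003 keV

(Intermediate values are shown rounded; full precision is carried through to the final answer.)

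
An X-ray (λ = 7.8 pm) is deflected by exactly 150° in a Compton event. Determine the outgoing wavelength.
12.3276 pm

Using the Compton formula: λ' = λ + λ_C(1 − cos θ)

For θ = 150°, cos θ = -√3/2 (exact) ≈ -0.8660, so:
1 − cos 150° = 1 − (-√3/2) ≈ 1.8660

Δλ = λ_C × 1.8660 = 2.4263 × 1.8660 = 4.5276 pm

λ' = 7.8 + 4.5276 = 12.3276 pm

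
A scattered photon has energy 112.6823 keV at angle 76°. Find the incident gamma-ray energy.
135.2999 keV

Convert final energy to wavelength (hc ≈ 1239.842 keV·pm):
λ' = hc/E' = 1239.842 / 112.6823 = 11.0030 pm

Calculate the Compton shift:
Δλ = λ_C(1 - cos(76°))
Δλ = 2.4263 × (1 - cos(76°))
Δλ = 1.8393 pm

Initial wavelength:
λ = λ' - Δλ = 11.0030 - 1.8393 = 9.1637 pm

Initial energy:
E = hc/λ = 1239.842 / 9.1637 = 135.2999 keV

(Intermediate values are shown rounded; full precision is carried through to the final answer.)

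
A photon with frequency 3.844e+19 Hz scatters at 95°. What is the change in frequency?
9.715e+18 Hz (decrease)

Convert frequency to wavelength (c = 299792458 m/s):
λ₀ = c/f₀ = 299792458/3.844e+19 = 7.7989713e-12 m = 7.7990 pm

Calculate Compton shift:
Δλ = λ_C(1 - cos(95°)) = 2.6378 pm

Final wavelength:
λ' = λ₀ + Δλ = 7.7990 + 2.6378 = 10.4367 pm

Final frequency:
f' = c/λ' = 299792458/1.0436748e-11 = 2.8724699e+19 Hz

Frequency shift (decrease):
Δf = f₀ - f' = 3.844e+19 - 2.8724699e+19 = 9.715e+18 Hz

(Intermediate values are shown rounded; full precision is carried through to the final answer.)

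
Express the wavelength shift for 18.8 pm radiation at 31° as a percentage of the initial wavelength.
1.8434%

Calculate the Compton shift:
Δλ = λ_C(1 - cos(31°))
Δλ = 2.4263 × (1 - cos(31°))
Δλ = 2.4263 × 0.1428
Δλ = 0.3466 pm

Percentage change:
(Δλ/λ₀) × 100 = (0.3466/18.8) × 100
= 1.8434%

(Intermediate values are shown rounded; full precision is carried through to the final answer.)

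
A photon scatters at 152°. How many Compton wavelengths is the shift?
1.8829 λ_C

The Compton shift formula is:
Δλ = λ_C(1 - cos θ)

Dividing both sides by λ_C:
Δλ/λ_C = 1 - cos θ

For θ = 152°:
Δλ/λ_C = 1 - cos(152°)
Δλ/λ_C = 1 - -0.8829
Δλ/λ_C = 1.8829

This means the shift is 1.8829 × λ_C = 4.5686 pm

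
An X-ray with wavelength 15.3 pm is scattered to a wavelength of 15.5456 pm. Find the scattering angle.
26.00°

First find the wavelength shift:
Δλ = λ' - λ = 15.5456 - 15.3 = 0.2456 pm

Using Δλ = λ_C(1 - cos θ), with λ_C = h/(m_e·c) ≈ 2.42631024 pm:
cos θ = 1 - Δλ/λ_C
cos θ = 1 - 0.2456/2.42631024
cos θ = 0.898776

θ = arccos(0.898776)
θ = 26.00°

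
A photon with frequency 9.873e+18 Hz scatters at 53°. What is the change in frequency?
3.044e+17 Hz (decrease)

Convert frequency to wavelength (c = 299792458 m/s):
λ₀ = c/f₀ = 299792458/9.873e+18 = 3.0364880e-11 m = 30.3649 pm

Calculate Compton shift:
Δλ = λ_C(1 - cos(53°)) = 0.9661 pm

Final wavelength:
λ' = λ₀ + Δλ = 30.3649 + 0.9661 = 31.3310 pm

Final frequency:
f' = c/λ' = 299792458/3.1331000e-11 = 9.5685569e+18 Hz

Frequency shift (decrease):
Δf = f₀ - f' = 9.873e+18 - 9.5685569e+18 = 3.044e+17 Hz

(Intermediate values are shown rounded; full precision is carried through to the final answer.)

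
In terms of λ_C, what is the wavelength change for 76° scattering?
0.7581 λ_C

The Compton shift formula is:
Δλ = λ_C(1 - cos θ)

Dividing both sides by λ_C:
Δλ/λ_C = 1 - cos θ

For θ = 76°:
Δλ/λ_C = 1 - cos(76°)
Δλ/λ_C = 1 - 0.2419
Δλ/λ_C = 0.7581

This means the shift is 0.7581 × λ_C = 1.8393 pm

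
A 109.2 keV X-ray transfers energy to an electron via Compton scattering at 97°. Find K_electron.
21.1172 keV

By energy conservation: K_e = E_initial - E_final

First find the scattered photon energy:
Initial wavelength: λ = hc/E = 11.3539 pm
Compton shift: Δλ = λ_C(1 - cos(97°)) = 2.7220 pm
Final wavelength: λ' = 11.3539 + 2.7220 = 14.0759 pm
Final photon energy: E' = hc/λ' = 88.0828 keV

Electron kinetic energy:
K_e = E - E' = 109.2000 - 88.0828 = 21.1172 keV

(Intermediate values are shown rounded; full precision is carried through to the final answer.)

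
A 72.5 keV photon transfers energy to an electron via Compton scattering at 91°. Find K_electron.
9.1455 keV

By energy conservation: K_e = E_initial - E_final

First find the scattered photon energy:
Initial wavelength: λ = hc/E = 17.1013 pm
Compton shift: Δλ = λ_C(1 - cos(91°)) = 2.4687 pm
Final wavelength: λ' = 17.1013 + 2.4687 = 19.5699 pm
Final photon energy: E' = hc/λ' = 63.3545 keV

Electron kinetic energy:
K_e = E - E' = 72.5000 - 63.3545 = 9.1455 keV

(Intermediate values are shown rounded; full precision is carried through to the final answer.)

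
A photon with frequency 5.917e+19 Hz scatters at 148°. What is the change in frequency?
2.778e+19 Hz (decrease)

Convert frequency to wavelength (c = 299792458 m/s):
λ₀ = c/f₀ = 299792458/5.917e+19 = 5.0666293e-12 m = 5.0666 pm

Calculate Compton shift:
Δλ = λ_C(1 - cos(148°)) = 4.4839 pm

Final wavelength:
λ' = λ₀ + Δλ = 5.0666 + 4.4839 = 9.5506 pm

Final frequency:
f' = c/λ' = 299792458/9.5505674e-12 = 3.1390016e+19 Hz

Frequency shift (decrease):
Δf = f₀ - f' = 5.917e+19 - 3.1390016e+19 = 2.778e+19 Hz

(Intermediate values are shown rounded; full precision is carried through to the final answer.)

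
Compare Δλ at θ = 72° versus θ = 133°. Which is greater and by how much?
133° produces the larger shift by a factor of 2.434

Calculate both shifts using Δλ = λ_C(1 - cos θ):

For θ₁ = 72°:
Δλ₁ = 2.4263 × (1 - cos(72°))
Δλ₁ = 2.4263 × 0.6910
Δλ₁ = 1.6765 pm

For θ₂ = 133°:
Δλ₂ = 2.4263 × (1 - cos(133°))
Δλ₂ = 2.4263 × 1.6820
Δλ₂ = 4.0810 pm

The 133° angle produces the larger shift.
Ratio: 4.0810/1.6765 = 2.434

(Intermediate values are shown rounded; full precision is carried through to the final answer.)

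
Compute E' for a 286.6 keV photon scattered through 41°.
251.9396 keV

First convert energy to wavelength:
λ = hc/E, with hc ≈ 1239.842 keV·pm (i.e. 1239.842 eV·nm)

For E = 286.6 keV = 286600 eV:
λ = 1239.842 keV·pm / 286.6 keV
λ = 4.3260 pm

Calculate the Compton shift:
Δλ = λ_C(1 - cos(41°)) = 2.4263 × 0.2453
Δλ = 0.5952 pm

Final wavelength:
λ' = 4.3260 + 0.5952 = 4.9212 pm

Final energy:
E' = hc/λ' = 1239.842 / 4.9212 = 251.9396 keV

(Intermediate values are shown rounded; full precision is carried through to the final answer.)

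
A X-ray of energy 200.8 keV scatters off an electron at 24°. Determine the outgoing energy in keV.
194.2024 keV

First convert energy to wavelength:
λ = hc/E, with hc ≈ 1239.842 keV·pm (i.e. 1239.842 eV·nm)

For E = 200.8 keV = 200800 eV:
λ = 1239.842 keV·pm / 200.8 keV
λ = 6.1745 pm

Calculate the Compton shift:
Δλ = λ_C(1 - cos(24°)) = 2.4263 × 0.0865
Δλ = 0.2098 pm

Final wavelength:
λ' = 6.1745 + 0.2098 = 6.3843 pm

Final energy:
E' = hc/λ' = 1239.842 / 6.3843 = 194.2024 keV

(Intermediate values are shown rounded; full precision is carried through to the final answer.)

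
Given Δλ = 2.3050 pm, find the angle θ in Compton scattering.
87.13°

From the Compton formula Δλ = λ_C(1 - cos θ), we can solve for θ:

cos θ = 1 - Δλ/λ_C

Given:
- Δλ = 2.3050 pm
- λ_C = h/(m_e·c) ≈ 2.42631024 pm

cos θ = 1 - 2.3050/2.42631024
cos θ = 1 - 0.950002
cos θ = 0.049998

θ = arccos(0.049998)
θ = 87.13°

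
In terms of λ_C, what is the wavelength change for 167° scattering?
1.9744 λ_C

The Compton shift formula is:
Δλ = λ_C(1 - cos θ)

Dividing both sides by λ_C:
Δλ/λ_C = 1 - cos θ

For θ = 167°:
Δλ/λ_C = 1 - cos(167°)
Δλ/λ_C = 1 - -0.9744
Δλ/λ_C = 1.9744

This means the shift is 1.9744 × λ_C = 4.7904 pm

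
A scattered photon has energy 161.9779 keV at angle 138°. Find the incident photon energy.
361.9998 keV

Convert final energy to wavelength (hc ≈ 1239.842 keV·pm):
λ' = hc/E' = 1239.842 / 161.9779 = 7.6544 pm

Calculate the Compton shift:
Δλ = λ_C(1 - cos(138°))
Δλ = 2.4263 × (1 - cos(138°))
Δλ = 4.2294 pm

Initial wavelength:
λ = λ' - Δλ = 7.6544 - 4.2294 = 3.4250 pm

Initial energy:
E = hc/λ = 1239.842 / 3.4250 = 361.9998 keV

(Intermediate values are shown rounded; full precision is carried through to the final answer.)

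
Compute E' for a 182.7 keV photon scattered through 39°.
169.2171 keV

First convert energy to wavelength:
λ = hc/E, with hc ≈ 1239.842 keV·pm (i.e. 1239.842 eV·nm)

For E = 182.7 keV = 182700 eV:
λ = 1239.842 keV·pm / 182.7 keV
λ = 6.7862 pm

Calculate the Compton shift:
Δλ = λ_C(1 - cos(39°)) = 2.4263 × 0.2229
Δλ = 0.5407 pm

Final wavelength:
λ' = 6.7862 + 0.5407 = 7.3269 pm

Final energy:
E' = hc/λ' = 1239.842 / 7.3269 = 169.2171 keV

(Intermediate values are shown rounded; full precision is carried through to the final answer.)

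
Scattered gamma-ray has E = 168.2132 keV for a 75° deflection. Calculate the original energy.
222.5000 keV

Convert final energy to wavelength (hc ≈ 1239.842 keV·pm):
λ' = hc/E' = 1239.842 / 168.2132 = 7.3707 pm

Calculate the Compton shift:
Δλ = λ_C(1 - cos(75°))
Δλ = 2.4263 × (1 - cos(75°))
Δλ = 1.7983 pm

Initial wavelength:
λ = λ' - Δλ = 7.3707 - 1.7983 = 5.5723 pm

Initial energy:
E = hc/λ = 1239.842 / 5.5723 = 222.5000 keV

(Intermediate values are shown rounded; full precision is carried through to the final answer.)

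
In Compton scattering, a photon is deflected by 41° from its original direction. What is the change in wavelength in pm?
0.5952 pm

Using the Compton scattering formula:
Δλ = λ_C(1 - cos θ)

where λ_C = h/(m_e·c) ≈ 2.4263 pm is the Compton wavelength of an electron.

For θ = 41°:
cos(41°) = 0.7547
1 - cos(41°) = 0.2453

Δλ = 2.4263 × 0.2453
Δλ = 0.5952 pm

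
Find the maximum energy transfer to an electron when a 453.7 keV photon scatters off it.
290.2479 keV

Maximum energy transfer occurs at θ = 180° (backscattering).

Initial photon: E₀ = 453.7 keV → λ₀ = 2.7327 pm

Maximum Compton shift (at 180°):
Δλ_max = 2λ_C = 2 × 2.4263 = 4.8526 pm

Final wavelength:
λ' = 2.7327 + 4.8526 = 7.5854 pm

Minimum photon energy (maximum energy to electron):
E'_min = hc/λ' = 163.4521 keV

Maximum electron kinetic energy:
K_max = E₀ - E'_min = 453.7000 - 163.4521 = 290.2479 keV

(Intermediate values are shown rounded; full precision is carried through to the final answer.)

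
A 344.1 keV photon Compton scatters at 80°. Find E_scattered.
221.0794 keV

First convert energy to wavelength:
λ = hc/E, with hc ≈ 1239.842 keV·pm (i.e. 1239.842 eV·nm)

For E = 344.1 keV = 344100 eV:
λ = 1239.842 keV·pm / 344.1 keV
λ = 3.6031 pm

Calculate the Compton shift:
Δλ = λ_C(1 - cos(80°)) = 2.4263 × 0.8264
Δλ = 2.0050 pm

Final wavelength:
λ' = 3.6031 + 2.0050 = 5.6081 pm

Final energy:
E' = hc/λ' = 1239.842 / 5.6081 = 221.0794 keV

(Intermediate values are shown rounded; full precision is carried through to the final answer.)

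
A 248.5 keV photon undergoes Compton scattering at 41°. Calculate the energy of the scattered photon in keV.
222.0167 keV

First convert energy to wavelength:
λ = hc/E, with hc ≈ 1239.842 keV·pm (i.e. 1239.842 eV·nm)

For E = 248.5 keV = 248500 eV:
λ = 1239.842 keV·pm / 248.5 keV
λ = 4.9893 pm

Calculate the Compton shift:
Δλ = λ_C(1 - cos(41°)) = 2.4263 × 0.2453
Δλ = 0.5952 pm

Final wavelength:
λ' = 4.9893 + 0.5952 = 5.5845 pm

Final energy:
E' = hc/λ' = 1239.842 / 5.5845 = 222.0167 keV

(Intermediate values are shown rounded; full precision is carried through to the final answer.)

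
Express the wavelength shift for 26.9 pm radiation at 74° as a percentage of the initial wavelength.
6.5336%

Calculate the Compton shift:
Δλ = λ_C(1 - cos(74°))
Δλ = 2.4263 × (1 - cos(74°))
Δλ = 2.4263 × 0.7244
Δλ = 1.7575 pm

Percentage change:
(Δλ/λ₀) × 100 = (1.7575/26.9) × 100
= 6.5336%

(Intermediate values are shown rounded; full precision is carried through to the final answer.)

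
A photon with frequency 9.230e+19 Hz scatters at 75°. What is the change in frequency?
3.289e+19 Hz (decrease)

Convert frequency to wavelength (c = 299792458 m/s):
λ₀ = c/f₀ = 299792458/9.230e+19 = 3.2480223e-12 m = 3.2480 pm

Calculate Compton shift:
Δλ = λ_C(1 - cos(75°)) = 1.7983 pm

Final wavelength:
λ' = λ₀ + Δλ = 3.2480 + 1.7983 = 5.0464 pm

Final frequency:
f' = c/λ' = 299792458/5.0463572e-12 = 5.9407696e+19 Hz

Frequency shift (decrease):
Δf = f₀ - f' = 9.230e+19 - 5.9407696e+19 = 3.289e+19 Hz

(Intermediate values are shown rounded; full precision is carried through to the final answer.)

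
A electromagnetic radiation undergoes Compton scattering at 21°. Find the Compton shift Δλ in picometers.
0.1612 pm

Using the Compton scattering formula:
Δλ = λ_C(1 - cos θ)

where λ_C = h/(m_e·c) ≈ 2.4263 pm is the Compton wavelength of an electron.

For θ = 21°:
cos(21°) = 0.9336
1 - cos(21°) = 0.0664

Δλ = 2.4263 × 0.0664
Δλ = 0.1612 pm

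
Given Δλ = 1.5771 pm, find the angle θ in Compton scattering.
69.51°

From the Compton formula Δλ = λ_C(1 - cos θ), we can solve for θ:

cos θ = 1 - Δλ/λ_C

Given:
- Δλ = 1.5771 pm
- λ_C = h/(m_e·c) ≈ 2.42631024 pm

cos θ = 1 - 1.5771/2.42631024
cos θ = 1 - 0.649999
cos θ = 0.350001

θ = arccos(0.350001)
θ = 69.51°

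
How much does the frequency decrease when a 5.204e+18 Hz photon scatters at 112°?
2.848e+17 Hz (decrease)

Convert frequency to wavelength (c = 299792458 m/s):
λ₀ = c/f₀ = 299792458/5.204e+18 = 5.7608082e-11 m = 57.6081 pm

Calculate Compton shift:
Δλ = λ_C(1 - cos(112°)) = 3.3352 pm

Final wavelength:
λ' = λ₀ + Δλ = 57.6081 + 3.3352 = 60.9433 pm

Final frequency:
f' = c/λ' = 299792458/6.0943304e-11 = 4.9192026e+18 Hz

Frequency shift (decrease):
Δf = f₀ - f' = 5.204e+18 - 4.9192026e+18 = 2.848e+17 Hz

(Intermediate values are shown rounded; full precision is carried through to the final answer.)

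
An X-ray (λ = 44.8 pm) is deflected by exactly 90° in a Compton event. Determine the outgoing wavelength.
47.2263 pm

Using the Compton formula: λ' = λ + λ_C(1 − cos θ)

For θ = 90°, cos θ = 0 (exact) = 0.0000, so:
1 − cos 90° = 1 − (0) = 1.0000

Δλ = λ_C × 1.0000 = 2.4263 × 1.0000 = 2.4263 pm

λ' = 44.8 + 2.4263 = 47.2263 pm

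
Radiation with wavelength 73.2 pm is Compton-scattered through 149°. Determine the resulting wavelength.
77.7061 pm

Using the Compton scattering formula:
λ' = λ + Δλ = λ + λ_C(1 - cos θ)

Given:
- Initial wavelength λ = 73.2 pm
- Scattering angle θ = 149°
- Compton wavelength λ_C ≈ 2.4263 pm

Calculate the shift:
Δλ = 2.4263 × (1 - cos(149°))
Δλ = 2.4263 × 1.8572
Δλ = 4.5061 pm

Final wavelength:
λ' = 73.2 + 4.5061 = 77.7061 pm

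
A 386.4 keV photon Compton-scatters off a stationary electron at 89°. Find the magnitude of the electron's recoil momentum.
2.3628e-22 kg·m/s

The electron is initially at rest, so by conservation of momentum:
p⃗_e = p⃗₀ − p⃗'  (incident photon momentum minus scattered photon momentum)

Photon momentum magnitudes (p = h/λ = E/c):
λ₀ = hc/E₀ = 3.2087 pm → p₀ = h/λ₀ = 2.0650e-22 kg·m/s
Δλ = λ_C(1 − cos 89°) = 2.3840 pm
λ' = 5.5927 pm → p' = h/λ' = 1.1848e-22 kg·m/s

The scattered photon makes angle θ = 89° with the incident direction, so by the law of cosines:
|p⃗_e|² = p₀² + p'² − 2p₀p'cos θ
|p⃗_e|² = (2.0650e-22)² + (1.1848e-22)² − 2·2.0650e-22·1.1848e-22·cos(89°)
|p⃗_e| = 2.3628e-22 kg·m/s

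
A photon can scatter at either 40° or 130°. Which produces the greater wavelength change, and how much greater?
130° produces the larger shift by a factor of 7.022

Calculate both shifts using Δλ = λ_C(1 - cos θ):

For θ₁ = 40°:
Δλ₁ = 2.4263 × (1 - cos(40°))
Δλ₁ = 2.4263 × 0.2340
Δλ₁ = 0.5676 pm

For θ₂ = 130°:
Δλ₂ = 2.4263 × (1 - cos(130°))
Δλ₂ = 2.4263 × 1.6428
Δλ₂ = 3.9859 pm

The 130° angle produces the larger shift.
Ratio: 3.9859/0.5676 = 7.022

(Intermediate values are shown rounded; full precision is carried through to the final answer.)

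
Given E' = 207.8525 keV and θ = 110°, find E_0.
457.7002 keV

Convert final energy to wavelength (hc ≈ 1239.842 keV·pm):
λ' = hc/E' = 1239.842 / 207.8525 = 5.9650 pm

Calculate the Compton shift:
Δλ = λ_C(1 - cos(110°))
Δλ = 2.4263 × (1 - cos(110°))
Δλ = 3.2562 pm

Initial wavelength:
λ = λ' - Δλ = 5.9650 - 3.2562 = 2.7089 pm

Initial energy:
E = hc/λ = 1239.842 / 2.7089 = 457.7002 keV

(Intermediate values are shown rounded; full precision is carried through to the final answer.)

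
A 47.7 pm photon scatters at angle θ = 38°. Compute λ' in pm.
48.2144 pm

Using the Compton scattering formula:
λ' = λ + Δλ = λ + λ_C(1 - cos θ)

Given:
- Initial wavelength λ = 47.7 pm
- Scattering angle θ = 38°
- Compton wavelength λ_C ≈ 2.4263 pm

Calculate the shift:
Δλ = 2.4263 × (1 - cos(38°))
Δλ = 2.4263 × 0.2120
Δλ = 0.5144 pm

Final wavelength:
λ' = 47.7 + 0.5144 = 48.2144 pm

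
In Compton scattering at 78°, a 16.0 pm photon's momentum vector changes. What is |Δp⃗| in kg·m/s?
4.9450e-23 kg·m/s

Photon momentum magnitude is p = h/λ.

Initial momentum:
p₀ = h/λ = 6.6261e-34/1.6000e-11 = 4.1413e-23 kg·m/s

After scattering:
λ' = λ + Δλ = 16.0 + 1.9219 = 17.9219 pm
p' = h/λ' = 6.6261e-34/1.7922e-11 = 3.6972e-23 kg·m/s

Momentum is a vector; the scattered photon's direction makes angle θ = 78° with the incident direction. The magnitude of the vector change Δp⃗ = p⃗₀ − p⃗' is found from the law of cosines:
|Δp⃗|² = p₀² + p'² − 2p₀p'cos θ
|Δp⃗|² = (4.1413e-23)² + (3.6972e-23)² − 2·4.1413e-23·3.6972e-23·cos(78°)
|Δp⃗| = 4.9450e-23 kg·m/s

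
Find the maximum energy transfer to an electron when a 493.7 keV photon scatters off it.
325.3335 keV

Maximum energy transfer occurs at θ = 180° (backscattering).

Initial photon: E₀ = 493.7 keV → λ₀ = 2.5113 pm

Maximum Compton shift (at 180°):
Δλ_max = 2λ_C = 2 × 2.4263 = 4.8526 pm

Final wavelength:
λ' = 2.5113 + 4.8526 = 7.3639 pm

Minimum photon energy (maximum energy to electron):
E'_min = hc/λ' = 168.3665 keV

Maximum electron kinetic energy:
K_max = E₀ - E'_min = 493.7000 - 168.3665 = 325.3335 keV

(Intermediate values are shown rounded; full precision is carried through to the final answer.)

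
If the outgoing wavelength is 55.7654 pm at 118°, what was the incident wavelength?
52.2000 pm

From λ' = λ + Δλ, we have λ = λ' - Δλ

First calculate the Compton shift:
Δλ = λ_C(1 - cos θ)
Δλ = 2.4263 × (1 - cos(118°))
Δλ = 2.4263 × 1.4695
Δλ = 3.5654 pm

Initial wavelength:
λ = λ' - Δλ
λ = 55.7654 - 3.5654
λ = 52.2000 pm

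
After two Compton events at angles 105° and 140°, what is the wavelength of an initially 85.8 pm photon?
93.1393 pm

Apply Compton shift twice:

First scattering at θ₁ = 105°:
Δλ₁ = λ_C(1 - cos(105°))
Δλ₁ = 2.4263 × 1.2588
Δλ₁ = 3.0543 pm

After first scattering:
λ₁ = 85.8 + 3.0543 = 88.8543 pm

Second scattering at θ₂ = 140°:
Δλ₂ = λ_C(1 - cos(140°))
Δλ₂ = 2.4263 × 1.7660
Δλ₂ = 4.2850 pm

Final wavelength:
λ₂ = 88.8543 + 4.2850 = 93.1393 pm

Total shift: Δλ_total = 3.0543 + 4.2850 = 7.3393 pm

(Intermediate values are shown rounded; full precision is carried through to the final answer.)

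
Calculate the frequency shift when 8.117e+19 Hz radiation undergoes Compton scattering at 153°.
4.497e+19 Hz (decrease)

Convert frequency to wavelength (c = 299792458 m/s):
λ₀ = c/f₀ = 299792458/8.117e+19 = 3.6933899e-12 m = 3.6934 pm

Calculate Compton shift:
Δλ = λ_C(1 - cos(153°)) = 4.5882 pm

Final wavelength:
λ' = λ₀ + Δλ = 3.6934 + 4.5882 = 8.2816 pm

Final frequency:
f' = c/λ' = 299792458/8.2815584e-12 = 3.6200005e+19 Hz

Frequency shift (decrease):
Δf = f₀ - f' = 8.117e+19 - 3.6200005e+19 = 4.497e+19 Hz

(Intermediate values are shown rounded; full precision is carried through to the final answer.)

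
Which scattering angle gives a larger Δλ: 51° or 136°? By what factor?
136° produces the larger shift by a factor of 4.638

Calculate both shifts using Δλ = λ_C(1 - cos θ):

For θ₁ = 51°:
Δλ₁ = 2.4263 × (1 - cos(51°))
Δλ₁ = 2.4263 × 0.3707
Δλ₁ = 0.8994 pm

For θ₂ = 136°:
Δλ₂ = 2.4263 × (1 - cos(136°))
Δλ₂ = 2.4263 × 1.7193
Δλ₂ = 4.1717 pm

The 136° angle produces the larger shift.
Ratio: 4.1717/0.8994 = 4.638

(Intermediate values are shown rounded; full precision is carried through to the final answer.)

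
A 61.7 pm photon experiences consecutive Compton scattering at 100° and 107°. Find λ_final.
67.6833 pm

Apply Compton shift twice:

First scattering at θ₁ = 100°:
Δλ₁ = λ_C(1 - cos(100°))
Δλ₁ = 2.4263 × 1.1736
Δλ₁ = 2.8476 pm

After first scattering:
λ₁ = 61.7 + 2.8476 = 64.5476 pm

Second scattering at θ₂ = 107°:
Δλ₂ = λ_C(1 - cos(107°))
Δλ₂ = 2.4263 × 1.2924
Δλ₂ = 3.1357 pm

Final wavelength:
λ₂ = 64.5476 + 3.1357 = 67.6833 pm

Total shift: Δλ_total = 2.8476 + 3.1357 = 5.9833 pm

(Intermediate values are shown rounded; full precision is carried through to the final answer.)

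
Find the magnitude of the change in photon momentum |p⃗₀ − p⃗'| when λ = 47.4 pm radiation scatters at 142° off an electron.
2.5329e-23 kg·m/s

Photon momentum magnitude is p = h/λ.

Initial momentum:
p₀ = h/λ = 6.6261e-34/4.7400e-11 = 1.3979e-23 kg·m/s

After scattering:
λ' = λ + Δλ = 47.4 + 4.3383 = 51.7383 pm
p' = h/λ' = 6.6261e-34/5.1738e-11 = 1.2807e-23 kg·m/s

Momentum is a vector; the scattered photon's direction makes angle θ = 142° with the incident direction. The magnitude of the vector change Δp⃗ = p⃗₀ − p⃗' is found from the law of cosines:
|Δp⃗|² = p₀² + p'² − 2p₀p'cos θ
|Δp⃗|² = (1.3979e-23)² + (1.2807e-23)² − 2·1.3979e-23·1.2807e-23·cos(142°)
|Δp⃗| = 2.5329e-23 kg·m/s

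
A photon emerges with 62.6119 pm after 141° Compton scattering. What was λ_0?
58.3000 pm

From λ' = λ + Δλ, we have λ = λ' - Δλ

First calculate the Compton shift:
Δλ = λ_C(1 - cos θ)
Δλ = 2.4263 × (1 - cos(141°))
Δλ = 2.4263 × 1.7771
Δλ = 4.3119 pm

Initial wavelength:
λ = λ' - Δλ
λ = 62.6119 - 4.3119
λ = 58.3000 pm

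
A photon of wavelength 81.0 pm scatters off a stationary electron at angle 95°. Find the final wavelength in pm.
83.6378 pm

Using the Compton scattering formula:
λ' = λ + Δλ = λ + λ_C(1 - cos θ)

Given:
- Initial wavelength λ = 81.0 pm
- Scattering angle θ = 95°
- Compton wavelength λ_C ≈ 2.4263 pm

Calculate the shift:
Δλ = 2.4263 × (1 - cos(95°))
Δλ = 2.4263 × 1.0872
Δλ = 2.6378 pm

Final wavelength:
λ' = 81.0 + 2.6378 = 83.6378 pm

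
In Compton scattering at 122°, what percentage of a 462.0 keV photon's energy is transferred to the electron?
0.5804 (or 58.04%)

Calculate initial and final photon energies:

Initial: E₀ = 462.0 keV → λ₀ = 2.6836 pm
Compton shift: Δλ = 3.7121 pm
Final wavelength: λ' = 6.3957 pm
Final energy: E' = 193.8556 keV

Fractional energy loss:
(E₀ - E')/E₀ = (462.0000 - 193.8556)/462.0000
= 268.1444/462.0000
= 0.5804
= 58.04%

(Intermediate values are shown rounded; full precision is carried through to the final answer.)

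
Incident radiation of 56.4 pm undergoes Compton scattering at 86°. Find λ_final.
58.6571 pm

Using the Compton scattering formula:
λ' = λ + Δλ = λ + λ_C(1 - cos θ)

Given:
- Initial wavelength λ = 56.4 pm
- Scattering angle θ = 86°
- Compton wavelength λ_C ≈ 2.4263 pm

Calculate the shift:
Δλ = 2.4263 × (1 - cos(86°))
Δλ = 2.4263 × 0.9302
Δλ = 2.2571 pm

Final wavelength:
λ' = 56.4 + 2.2571 = 58.6571 pm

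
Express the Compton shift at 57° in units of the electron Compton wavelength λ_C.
0.4554 λ_C

The Compton shift formula is:
Δλ = λ_C(1 - cos θ)

Dividing both sides by λ_C:
Δλ/λ_C = 1 - cos θ

For θ = 57°:
Δλ/λ_C = 1 - cos(57°)
Δλ/λ_C = 1 - 0.5446
Δλ/λ_C = 0.4554

This means the shift is 0.4554 × λ_C = 1.1048 pm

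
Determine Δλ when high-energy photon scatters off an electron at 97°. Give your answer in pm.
2.7220 pm

Using the Compton scattering formula:
Δλ = λ_C(1 - cos θ)

where λ_C = h/(m_e·c) ≈ 2.4263 pm is the Compton wavelength of an electron.

For θ = 97°:
cos(97°) = -0.1219
1 - cos(97°) = 1.1219

Δλ = 2.4263 × 1.1219
Δλ = 2.7220 pm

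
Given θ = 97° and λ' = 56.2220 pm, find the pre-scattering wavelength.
53.5000 pm

From λ' = λ + Δλ, we have λ = λ' - Δλ

First calculate the Compton shift:
Δλ = λ_C(1 - cos θ)
Δλ = 2.4263 × (1 - cos(97°))
Δλ = 2.4263 × 1.1219
Δλ = 2.7220 pm

Initial wavelength:
λ = λ' - Δλ
λ = 56.2220 - 2.7220
λ = 53.5000 pm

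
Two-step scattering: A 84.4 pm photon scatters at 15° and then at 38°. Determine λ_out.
84.9970 pm

Apply Compton shift twice:

First scattering at θ₁ = 15°:
Δλ₁ = λ_C(1 - cos(15°))
Δλ₁ = 2.4263 × 0.0341
Δλ₁ = 0.0827 pm

After first scattering:
λ₁ = 84.4 + 0.0827 = 84.4827 pm

Second scattering at θ₂ = 38°:
Δλ₂ = λ_C(1 - cos(38°))
Δλ₂ = 2.4263 × 0.2120
Δλ₂ = 0.5144 pm

Final wavelength:
λ₂ = 84.4827 + 0.5144 = 84.9970 pm

Total shift: Δλ_total = 0.0827 + 0.5144 = 0.5970 pm

(Intermediate values are shown rounded; full precision is carried through to the final answer.)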